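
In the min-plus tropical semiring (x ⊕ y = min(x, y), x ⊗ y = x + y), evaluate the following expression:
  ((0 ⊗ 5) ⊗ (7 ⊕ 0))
((0 ⊗ 5) ⊗ (7 ⊕ 0)) = 5

Expand innermost to outermost. Recall ⊕ takes the minimum of its arguments and ⊗ takes their sum. Working out the expression ((0 ⊗ 5) ⊗ (7 ⊕ 0)) gives 5.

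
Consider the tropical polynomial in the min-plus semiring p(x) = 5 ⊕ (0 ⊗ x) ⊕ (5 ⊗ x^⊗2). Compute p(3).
p(3) = 3

A tropical monomial a ⊗ x^⊗i evaluates to a + i · x. Evaluating each term at x = 3:
  Term 0 contributes 5 + 0 · 3 = 5
  Term 1 contributes 0 + 1 · 3 = 3
  Term 2 contributes 5 + 2 · 3 = 11
p(3) = ⊕ of these = min[5, 3, 11] = 3.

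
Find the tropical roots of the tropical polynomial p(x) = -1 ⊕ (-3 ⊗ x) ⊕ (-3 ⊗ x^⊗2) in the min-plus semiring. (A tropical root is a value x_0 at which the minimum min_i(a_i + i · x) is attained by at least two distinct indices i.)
Roots: {0, 2}

Each tropical root is a break point of the lower envelope of the lines y = a_i + i · x (there are 3 lines, with slopes 0, 1, ..., 2). Only the lines that attain the minimum somewhere contribute to roots; other lines are dominated. Here the surviving (envelope) indices are i = 2, i = 1, i = 0.
Intersections between consecutive envelope lines give the roots: for adjacent envelope indices i < j the intersection is x = (a_i − a_j) / (j − i). Reading off the sorted break points: {0, 2}.
Verification: at each break x_0, at least two indices attain the minimum of min_i(a_i + i · x_0).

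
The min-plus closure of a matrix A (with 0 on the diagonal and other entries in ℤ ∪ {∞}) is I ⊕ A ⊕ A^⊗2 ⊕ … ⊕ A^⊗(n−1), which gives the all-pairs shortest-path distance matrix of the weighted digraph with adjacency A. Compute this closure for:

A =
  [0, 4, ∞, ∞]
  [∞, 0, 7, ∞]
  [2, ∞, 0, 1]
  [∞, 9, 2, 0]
Closure =
  [0, 4, 11, 12]
  [9, 0, 7, 8]
  [2, 6, 0, 1]
  [4, 8, 2, 0]

This is the Floyd-Warshall all-pairs shortest-path computation. For each intermediate vertex k = 0, 1, …, 3, update dist[i][j] ← min(dist[i][j], dist[i][k] + dist[k][j]). The final matrix gives, for each (i, j), the minimum total weight of any directed path from i to j (possibly empty when i = j).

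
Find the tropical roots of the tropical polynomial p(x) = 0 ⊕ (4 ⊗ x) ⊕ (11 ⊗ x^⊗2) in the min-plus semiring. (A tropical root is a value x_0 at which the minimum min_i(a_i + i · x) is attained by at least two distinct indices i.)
Roots: {-7, -4}

Each tropical root is a break point of the lower envelope of the lines y = a_i + i · x (there are 3 lines, with slopes 0, 1, ..., 2). Only the lines that attain the minimum somewhere contribute to roots; other lines are dominated. Here the surviving (envelope) indices are i = 2, i = 1, i = 0.
Intersections between consecutive envelope lines give the roots: for adjacent envelope indices i < j the intersection is x = (a_i − a_j) / (j − i). Reading off the sorted break points: {-7, -4}.
Verification: at each break x_0, at least two indices attain the minimum of min_i(a_i + i · x_0).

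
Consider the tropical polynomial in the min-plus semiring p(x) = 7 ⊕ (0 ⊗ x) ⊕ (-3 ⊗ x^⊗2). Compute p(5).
p(5) = 5

A tropical monomial a ⊗ x^⊗i evaluates to a + i · x. Evaluating each term at x = 5:
  Term 0 contributes 7 + 0 · 5 = 7
  Term 1 contributes 0 + 1 · 5 = 5
  Term 2 contributes -3 + 2 · 5 = 7
p(5) = ⊕ of these = min[7, 5, 7] = 5.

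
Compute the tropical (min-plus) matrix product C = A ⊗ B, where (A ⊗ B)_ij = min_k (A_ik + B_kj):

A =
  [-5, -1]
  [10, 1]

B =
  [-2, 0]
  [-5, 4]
A ⊗ B =
  [-7, -5]
  [-4, 5]

Apply the min-plus product entry-by-entry:
  C[0][0] = min over k of (A[0][0] + B[0][0] = -5 + -2 = -7, A[0][1] + B[1][0] = -1 + -5 = -6) = -7 (attained at k = 0)
  C[0][1] = min over k of (A[0][0] + B[0][1] = -5 + 0 = -5, A[0][1] + B[1][1] = -1 + 4 = 3) = -5 (attained at k = 0)
  C[1][0] = min over k of (A[1][0] + B[0][0] = 10 + -2 = 8, A[1][1] + B[1][0] = 1 + -5 = -4) = -4 (attained at k = 1)
  C[1][1] = min over k of (A[1][0] + B[0][1] = 10 + 0 = 10, A[1][1] + B[1][1] = 1 + 4 = 5) = 5 (attained at k = 1)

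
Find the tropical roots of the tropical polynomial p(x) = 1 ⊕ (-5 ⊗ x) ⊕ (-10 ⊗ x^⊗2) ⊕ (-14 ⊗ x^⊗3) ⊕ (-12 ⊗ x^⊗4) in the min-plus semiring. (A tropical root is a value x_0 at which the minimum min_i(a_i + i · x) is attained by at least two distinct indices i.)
Roots: {-2, 4, 5, 6}

Each tropical root is a break point of the lower envelope of the lines y = a_i + i · x (there are 5 lines, with slopes 0, 1, ..., 4). Only the lines that attain the minimum somewhere contribute to roots; other lines are dominated. Here the surviving (envelope) indices are i = 4, i = 3, i = 2, i = 1, i = 0.
Intersections between consecutive envelope lines give the roots: for adjacent envelope indices i < j the intersection is x = (a_i − a_j) / (j − i). Reading off the sorted break points: {-2, 4, 5, 6}.
Verification: at each break x_0, at least two indices attain the minimum of min_i(a_i + i · x_0).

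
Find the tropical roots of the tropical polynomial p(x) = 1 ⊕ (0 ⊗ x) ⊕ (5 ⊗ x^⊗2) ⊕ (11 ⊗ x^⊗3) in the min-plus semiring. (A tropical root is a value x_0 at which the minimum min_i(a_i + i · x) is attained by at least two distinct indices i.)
Roots: {-6, -5, 1}

Each tropical root is a break point of the lower envelope of the lines y = a_i + i · x (there are 4 lines, with slopes 0, 1, ..., 3). Only the lines that attain the minimum somewhere contribute to roots; other lines are dominated. Here the surviving (envelope) indices are i = 3, i = 2, i = 1, i = 0.
Intersections between consecutive envelope lines give the roots: for adjacent envelope indices i < j the intersection is x = (a_i − a_j) / (j − i). Reading off the sorted break points: {-6, -5, 1}.
Verification: at each break x_0, at least two indices attain the minimum of min_i(a_i + i · x_0).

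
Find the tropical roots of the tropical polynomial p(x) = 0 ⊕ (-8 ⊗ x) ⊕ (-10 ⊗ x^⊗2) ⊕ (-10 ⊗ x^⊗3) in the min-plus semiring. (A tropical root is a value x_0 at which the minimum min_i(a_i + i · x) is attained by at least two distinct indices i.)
Roots: {0, 2, 8}

Each tropical root is a break point of the lower envelope of the lines y = a_i + i · x (there are 4 lines, with slopes 0, 1, ..., 3). Only the lines that attain the minimum somewhere contribute to roots; other lines are dominated. Here the surviving (envelope) indices are i = 3, i = 2, i = 1, i = 0.
Intersections between consecutive envelope lines give the roots: for adjacent envelope indices i < j the intersection is x = (a_i − a_j) / (j − i). Reading off the sorted break points: {0, 2, 8}.
Verification: at each break x_0, at least two indices attain the minimum of min_i(a_i + i · x_0).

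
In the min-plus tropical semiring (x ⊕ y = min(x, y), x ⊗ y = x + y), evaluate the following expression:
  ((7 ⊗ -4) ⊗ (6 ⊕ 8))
((7 ⊗ -4) ⊗ (6 ⊕ 8)) = 9

Expand innermost to outermost. Recall ⊕ takes the minimum of its arguments and ⊗ takes their sum. Working out the expression ((7 ⊗ -4) ⊗ (6 ⊕ 8)) gives 9.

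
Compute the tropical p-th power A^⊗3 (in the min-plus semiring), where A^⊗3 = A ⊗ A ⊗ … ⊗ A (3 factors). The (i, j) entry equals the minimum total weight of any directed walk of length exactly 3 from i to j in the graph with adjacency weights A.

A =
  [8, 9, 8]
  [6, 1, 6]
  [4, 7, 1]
A^⊗3 =
  [13, 11, 10]
  [8, 3, 8]
  [6, 9, 3]

Each entry (A^⊗3)_ij equals the minimum over all length-3 walks i = v_0 → v_1 → … → v_3 = j of Σ_t A[v_t][v_{t+1}]. For example, for (i, j) = (0, 2) we minimise over 9 possible intermediate vertex sequences; the minimum is 10, attained along the walk 0 → 2 → 2 → 2.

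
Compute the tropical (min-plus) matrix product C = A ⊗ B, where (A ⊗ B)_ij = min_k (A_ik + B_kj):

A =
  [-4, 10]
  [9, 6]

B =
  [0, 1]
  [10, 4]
A ⊗ B =
  [-4, -3]
  [9, 10]

Apply the min-plus product entry-by-entry:
  C[0][0] = min over k of (A[0][0] + B[0][0] = -4 + 0 = -4, A[0][1] + B[1][0] = 10 + 10 = 20) = -4 (attained at k = 0)
  C[0][1] = min over k of (A[0][0] + B[0][1] = -4 + 1 = -3, A[0][1] + B[1][1] = 10 + 4 = 14) = -3 (attained at k = 0)
  C[1][0] = min over k of (A[1][0] + B[0][0] = 9 + 0 = 9, A[1][1] + B[1][0] = 6 + 10 = 16) = 9 (attained at k = 0)
  C[1][1] = min over k of (A[1][0] + B[0][1] = 9 + 1 = 10, A[1][1] + B[1][1] = 6 + 4 = 10) = 10 (attained at k = 0)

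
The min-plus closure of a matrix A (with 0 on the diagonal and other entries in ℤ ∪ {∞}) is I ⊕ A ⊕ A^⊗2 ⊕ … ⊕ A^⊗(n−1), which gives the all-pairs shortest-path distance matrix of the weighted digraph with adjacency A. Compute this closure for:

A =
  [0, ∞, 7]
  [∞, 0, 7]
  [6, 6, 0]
Closure =
  [0, 13, 7]
  [13, 0, 7]
  [6, 6, 0]

This is the Floyd-Warshall all-pairs shortest-path computation. For each intermediate vertex k = 0, 1, …, 2, update dist[i][j] ← min(dist[i][j], dist[i][k] + dist[k][j]). The final matrix gives, for each (i, j), the minimum total weight of any directed path from i to j (possibly empty when i = j).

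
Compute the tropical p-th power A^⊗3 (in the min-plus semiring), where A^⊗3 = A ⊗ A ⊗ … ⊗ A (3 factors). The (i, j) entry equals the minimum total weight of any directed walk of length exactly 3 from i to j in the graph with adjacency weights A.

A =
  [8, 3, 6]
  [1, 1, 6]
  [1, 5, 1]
A^⊗3 =
  [5, 5, 8]
  [3, 3, 8]
  [3, 5, 3]

Each entry (A^⊗3)_ij equals the minimum over all length-3 walks i = v_0 → v_1 → … → v_3 = j of Σ_t A[v_t][v_{t+1}]. For example, for (i, j) = (0, 2) we minimise over 9 possible intermediate vertex sequences; the minimum is 8, attained along the walk 0 → 2 → 2 → 2.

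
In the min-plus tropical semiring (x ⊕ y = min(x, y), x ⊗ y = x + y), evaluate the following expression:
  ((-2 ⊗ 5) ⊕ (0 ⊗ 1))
((-2 ⊗ 5) ⊕ (0 ⊗ 1)) = 1

Expand innermost to outermost. Recall ⊕ takes the minimum of its arguments and ⊗ takes their sum. Working out the expression ((-2 ⊗ 5) ⊕ (0 ⊗ 1)) gives 1.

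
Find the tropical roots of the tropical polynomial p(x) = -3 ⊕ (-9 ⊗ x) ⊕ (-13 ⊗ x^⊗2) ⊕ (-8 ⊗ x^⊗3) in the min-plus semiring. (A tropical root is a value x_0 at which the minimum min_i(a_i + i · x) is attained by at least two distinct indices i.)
Roots: {-5, 4, 6}

Each tropical root is a break point of the lower envelope of the lines y = a_i + i · x (there are 4 lines, with slopes 0, 1, ..., 3). Only the lines that attain the minimum somewhere contribute to roots; other lines are dominated. Here the surviving (envelope) indices are i = 3, i = 2, i = 1, i = 0.
Intersections between consecutive envelope lines give the roots: for adjacent envelope indices i < j the intersection is x = (a_i − a_j) / (j − i). Reading off the sorted break points: {-5, 4, 6}.
Verification: at each break x_0, at least two indices attain the minimum of min_i(a_i + i · x_0).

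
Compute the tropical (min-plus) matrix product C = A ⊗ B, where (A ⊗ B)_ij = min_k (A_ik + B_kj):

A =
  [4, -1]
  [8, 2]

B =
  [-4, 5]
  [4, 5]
A ⊗ B =
  [0, 4]
  [4, 7]

Apply the min-plus product entry-by-entry:
  C[0][0] = min over k of (A[0][0] + B[0][0] = 4 + -4 = 0, A[0][1] + B[1][0] = -1 + 4 = 3) = 0 (attained at k = 0)
  C[0][1] = min over k of (A[0][0] + B[0][1] = 4 + 5 = 9, A[0][1] + B[1][1] = -1 + 5 = 4) = 4 (attained at k = 1)
  C[1][0] = min over k of (A[1][0] + B[0][0] = 8 + -4 = 4, A[1][1] + B[1][0] = 2 + 4 = 6) = 4 (attained at k = 0)
  C[1][1] = min over k of (A[1][0] + B[0][1] = 8 + 5 = 13, A[1][1] + B[1][1] = 2 + 5 = 7) = 7 (attained at k = 1)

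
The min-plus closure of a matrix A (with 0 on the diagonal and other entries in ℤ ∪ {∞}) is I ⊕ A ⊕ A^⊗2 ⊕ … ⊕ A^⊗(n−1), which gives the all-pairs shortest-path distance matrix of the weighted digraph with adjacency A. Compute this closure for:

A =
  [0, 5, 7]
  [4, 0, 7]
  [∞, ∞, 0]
Closure =
  [0, 5, 7]
  [4, 0, 7]
  [∞, ∞, 0]

This is the Floyd-Warshall all-pairs shortest-path computation. For each intermediate vertex k = 0, 1, …, 2, update dist[i][j] ← min(dist[i][j], dist[i][k] + dist[k][j]). The final matrix gives, for each (i, j), the minimum total weight of any directed path from i to j (possibly empty when i = j).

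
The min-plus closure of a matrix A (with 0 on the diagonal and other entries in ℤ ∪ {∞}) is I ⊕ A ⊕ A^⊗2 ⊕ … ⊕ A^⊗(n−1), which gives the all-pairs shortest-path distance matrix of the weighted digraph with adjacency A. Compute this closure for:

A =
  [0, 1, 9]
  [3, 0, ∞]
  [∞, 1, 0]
Closure =
  [0, 1, 9]
  [3, 0, 12]
  [4, 1, 0]

This is the Floyd-Warshall all-pairs shortest-path computation. For each intermediate vertex k = 0, 1, …, 2, update dist[i][j] ← min(dist[i][j], dist[i][k] + dist[k][j]). The final matrix gives, for each (i, j), the minimum total weight of any directed path from i to j (possibly empty when i = j).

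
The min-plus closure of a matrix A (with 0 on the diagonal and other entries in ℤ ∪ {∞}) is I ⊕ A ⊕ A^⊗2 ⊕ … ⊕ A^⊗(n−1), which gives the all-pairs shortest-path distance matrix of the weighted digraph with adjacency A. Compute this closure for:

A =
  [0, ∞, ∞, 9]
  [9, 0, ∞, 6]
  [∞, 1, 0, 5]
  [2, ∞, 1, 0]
Closure =
  [0, 11, 10, 9]
  [8, 0, 7, 6]
  [7, 1, 0, 5]
  [2, 2, 1, 0]

This is the Floyd-Warshall all-pairs shortest-path computation. For each intermediate vertex k = 0, 1, …, 3, update dist[i][j] ← min(dist[i][j], dist[i][k] + dist[k][j]). The final matrix gives, for each (i, j), the minimum total weight of any directed path from i to j (possibly empty when i = j).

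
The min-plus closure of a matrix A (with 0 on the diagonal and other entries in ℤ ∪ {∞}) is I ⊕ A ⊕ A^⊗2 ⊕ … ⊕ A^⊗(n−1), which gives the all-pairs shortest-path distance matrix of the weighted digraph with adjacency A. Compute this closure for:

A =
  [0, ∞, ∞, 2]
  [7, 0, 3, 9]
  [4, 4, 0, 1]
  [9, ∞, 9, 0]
Closure =
  [0, 15, 11, 2]
  [7, 0, 3, 4]
  [4, 4, 0, 1]
  [9, 13, 9, 0]

This is the Floyd-Warshall all-pairs shortest-path computation. For each intermediate vertex k = 0, 1, …, 3, update dist[i][j] ← min(dist[i][j], dist[i][k] + dist[k][j]). The final matrix gives, for each (i, j), the minimum total weight of any directed path from i to j (possibly empty when i = j).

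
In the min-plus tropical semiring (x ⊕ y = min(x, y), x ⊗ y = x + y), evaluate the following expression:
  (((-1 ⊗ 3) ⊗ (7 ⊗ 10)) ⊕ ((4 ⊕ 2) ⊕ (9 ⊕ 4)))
(((-1 ⊗ 3) ⊗ (7 ⊗ 10)) ⊕ ((4 ⊕ 2) ⊕ (9 ⊕ 4))) = 2

Expand innermost to outermost. Recall ⊕ takes the minimum of its arguments and ⊗ takes their sum. Working out the expression (((-1 ⊗ 3) ⊗ (7 ⊗ 10)) ⊕ ((4 ⊕ 2) ⊕ (9 ⊕ 4))) gives 2.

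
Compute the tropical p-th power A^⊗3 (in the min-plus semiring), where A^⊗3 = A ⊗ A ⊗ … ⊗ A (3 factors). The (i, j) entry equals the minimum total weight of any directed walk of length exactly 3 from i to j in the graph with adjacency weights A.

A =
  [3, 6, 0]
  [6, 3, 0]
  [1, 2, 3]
A^⊗3 =
  [4, 5, 1]
  [4, 5, 1]
  [2, 3, 4]

Each entry (A^⊗3)_ij equals the minimum over all length-3 walks i = v_0 → v_1 → … → v_3 = j of Σ_t A[v_t][v_{t+1}]. For example, for (i, j) = (0, 2) we minimise over 9 possible intermediate vertex sequences; the minimum is 1, attained along the walk 0 → 2 → 0 → 2.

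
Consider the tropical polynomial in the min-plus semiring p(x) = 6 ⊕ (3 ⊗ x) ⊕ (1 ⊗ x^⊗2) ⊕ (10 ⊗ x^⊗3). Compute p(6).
p(6) = 6

A tropical monomial a ⊗ x^⊗i evaluates to a + i · x. Evaluating each term at x = 6:
  Term 0 contributes 6 + 0 · 6 = 6
  Term 1 contributes 3 + 1 · 6 = 9
  Term 2 contributes 1 + 2 · 6 = 13
  Term 3 contributes 10 + 3 · 6 = 28
p(6) = ⊕ of these = min[6, 9, 13, 28] = 6.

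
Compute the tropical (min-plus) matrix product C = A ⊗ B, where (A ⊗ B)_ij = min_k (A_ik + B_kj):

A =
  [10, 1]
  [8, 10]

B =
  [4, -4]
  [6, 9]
A ⊗ B =
  [7, 6]
  [12, 4]

Apply the min-plus product entry-by-entry:
  C[0][0] = min over k of (A[0][0] + B[0][0] = 10 + 4 = 14, A[0][1] + B[1][0] = 1 + 6 = 7) = 7 (attained at k = 1)
  C[0][1] = min over k of (A[0][0] + B[0][1] = 10 + -4 = 6, A[0][1] + B[1][1] = 1 + 9 = 10) = 6 (attained at k = 0)
  C[1][0] = min over k of (A[1][0] + B[0][0] = 8 + 4 = 12, A[1][1] + B[1][0] = 10 + 6 = 16) = 12 (attained at k = 0)
  C[1][1] = min over k of (A[1][0] + B[0][1] = 8 + -4 = 4, A[1][1] + B[1][1] = 10 + 9 = 19) = 4 (attained at k = 0)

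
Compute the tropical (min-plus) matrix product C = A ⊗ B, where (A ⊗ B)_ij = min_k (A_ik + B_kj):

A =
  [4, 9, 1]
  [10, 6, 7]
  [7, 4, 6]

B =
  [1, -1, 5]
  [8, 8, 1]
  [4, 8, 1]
A ⊗ B =
  [5, 3, 2]
  [11, 9, 7]
  [8, 6, 5]

Apply the min-plus product entry-by-entry:
  C[0][0] = min over k of (A[0][0] + B[0][0] = 4 + 1 = 5, A[0][1] + B[1][0] = 9 + 8 = 17, A[0][2] + B[2][0] = 1 + 4 = 5) = 5 (attained at k = 0)
  C[0][1] = min over k of (A[0][0] + B[0][1] = 4 + -1 = 3, A[0][1] + B[1][1] = 9 + 8 = 17, A[0][2] + B[2][1] = 1 + 8 = 9) = 3 (attained at k = 0)
  C[0][2] = min over k of (A[0][0] + B[0][2] = 4 + 5 = 9, A[0][1] + B[1][2] = 9 + 1 = 10, A[0][2] + B[2][2] = 1 + 1 = 2) = 2 (attained at k = 2)
  C[1][0] = min over k of (A[1][0] + B[0][0] = 10 + 1 = 11, A[1][1] + B[1][0] = 6 + 8 = 14, A[1][2] + B[2][0] = 7 + 4 = 11) = 11 (attained at k = 0)
  C[1][1] = min over k of (A[1][0] + B[0][1] = 10 + -1 = 9, A[1][1] + B[1][1] = 6 + 8 = 14, A[1][2] + B[2][1] = 7 + 8 = 15) = 9 (attained at k = 0)
  C[1][2] = min over k of (A[1][0] + B[0][2] = 10 + 5 = 15, A[1][1] + B[1][2] = 6 + 1 = 7, A[1][2] + B[2][2] = 7 + 1 = 8) = 7 (attained at k = 1)
  C[2][0] = min over k of (A[2][0] + B[0][0] = 7 + 1 = 8, A[2][1] + B[1][0] = 4 + 8 = 12, A[2][2] + B[2][0] = 6 + 4 = 10) = 8 (attained at k = 0)
  C[2][1] = min over k of (A[2][0] + B[0][1] = 7 + -1 = 6, A[2][1] + B[1][1] = 4 + 8 = 12, A[2][2] + B[2][1] = 6 + 8 = 14) = 6 (attained at k = 0)
  C[2][2] = min over k of (A[2][0] + B[0][2] = 7 + 5 = 12, A[2][1] + B[1][2] = 4 + 1 = 5, A[2][2] + B[2][2] = 6 + 1 = 7) = 5 (attained at k = 1)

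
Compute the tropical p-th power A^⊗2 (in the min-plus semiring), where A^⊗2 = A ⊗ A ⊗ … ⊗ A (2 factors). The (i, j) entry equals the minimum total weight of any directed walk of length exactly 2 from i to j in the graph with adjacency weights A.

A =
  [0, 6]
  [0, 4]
A^⊗2 =
  [0, 6]
  [0, 6]

Each entry (A^⊗2)_ij equals the minimum over all length-2 walks i = v_0 → v_1 → … → v_2 = j of Σ_t A[v_t][v_{t+1}]. For example, for (i, j) = (0, 1) we minimise over 2 possible intermediate vertex sequences; the minimum is 6, attained along the walk 0 → 0 → 1.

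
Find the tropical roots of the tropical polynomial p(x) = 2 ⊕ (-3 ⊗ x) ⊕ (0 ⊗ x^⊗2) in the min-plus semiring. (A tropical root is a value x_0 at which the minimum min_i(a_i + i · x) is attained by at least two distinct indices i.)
Roots: {-3, 5}

Each tropical root is a break point of the lower envelope of the lines y = a_i + i · x (there are 3 lines, with slopes 0, 1, ..., 2). Only the lines that attain the minimum somewhere contribute to roots; other lines are dominated. Here the surviving (envelope) indices are i = 2, i = 1, i = 0.
Intersections between consecutive envelope lines give the roots: for adjacent envelope indices i < j the intersection is x = (a_i − a_j) / (j − i). Reading off the sorted break points: {-3, 5}.
Verification: at each break x_0, at least two indices attain the minimum of min_i(a_i + i · x_0).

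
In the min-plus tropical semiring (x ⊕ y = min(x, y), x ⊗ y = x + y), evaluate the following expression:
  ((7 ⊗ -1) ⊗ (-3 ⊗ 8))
((7 ⊗ -1) ⊗ (-3 ⊗ 8)) = 11

Expand innermost to outermost. Recall ⊕ takes the minimum of its arguments and ⊗ takes their sum. Working out the expression ((7 ⊗ -1) ⊗ (-3 ⊗ 8)) gives 11.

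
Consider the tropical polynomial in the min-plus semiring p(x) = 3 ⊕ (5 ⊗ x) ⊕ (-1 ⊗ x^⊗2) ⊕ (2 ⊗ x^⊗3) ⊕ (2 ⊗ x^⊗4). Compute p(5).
p(5) = 3

A tropical monomial a ⊗ x^⊗i evaluates to a + i · x. Evaluating each term at x = 5:
  Term 0 contributes 3 + 0 · 5 = 3
  Term 1 contributes 5 + 1 · 5 = 10
  Term 2 contributes -1 + 2 · 5 = 9
  Term 3 contributes 2 + 3 · 5 = 17
  Term 4 contributes 2 + 4 · 5 = 22
p(5) = ⊕ of these = min[3, 10, 9, 17, 22] = 3.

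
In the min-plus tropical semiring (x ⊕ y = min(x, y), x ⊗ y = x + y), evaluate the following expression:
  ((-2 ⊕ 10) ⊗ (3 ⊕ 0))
((-2 ⊕ 10) ⊗ (3 ⊕ 0)) = -2

Expand innermost to outermost. Recall ⊕ takes the minimum of its arguments and ⊗ takes their sum. Working out the expression ((-2 ⊕ 10) ⊗ (3 ⊕ 0)) gives -2.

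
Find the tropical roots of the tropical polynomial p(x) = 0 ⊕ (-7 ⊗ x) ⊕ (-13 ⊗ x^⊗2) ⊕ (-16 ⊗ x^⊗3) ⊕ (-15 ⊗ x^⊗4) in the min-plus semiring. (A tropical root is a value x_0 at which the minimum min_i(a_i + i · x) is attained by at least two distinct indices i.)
Roots: {-1, 3, 6, 7}

Each tropical root is a break point of the lower envelope of the lines y = a_i + i · x (there are 5 lines, with slopes 0, 1, ..., 4). Only the lines that attain the minimum somewhere contribute to roots; other lines are dominated. Here the surviving (envelope) indices are i = 4, i = 3, i = 2, i = 1, i = 0.
Intersections between consecutive envelope lines give the roots: for adjacent envelope indices i < j the intersection is x = (a_i − a_j) / (j − i). Reading off the sorted break points: {-1, 3, 6, 7}.
Verification: at each break x_0, at least two indices attain the minimum of min_i(a_i + i · x_0).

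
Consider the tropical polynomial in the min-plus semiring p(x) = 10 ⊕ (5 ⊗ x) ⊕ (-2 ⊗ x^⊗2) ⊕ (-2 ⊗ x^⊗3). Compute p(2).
p(2) = 2

A tropical monomial a ⊗ x^⊗i evaluates to a + i · x. Evaluating each term at x = 2:
  Term 0 contributes 10 + 0 · 2 = 10
  Term 1 contributes 5 + 1 · 2 = 7
  Term 2 contributes -2 + 2 · 2 = 2
  Term 3 contributes -2 + 3 · 2 = 4
p(2) = ⊕ of these = min[10, 7, 2, 4] = 2.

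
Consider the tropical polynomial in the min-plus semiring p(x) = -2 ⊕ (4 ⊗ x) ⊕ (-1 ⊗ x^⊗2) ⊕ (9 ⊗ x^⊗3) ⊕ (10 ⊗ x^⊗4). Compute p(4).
p(4) = -2

A tropical monomial a ⊗ x^⊗i evaluates to a + i · x. Evaluating each term at x = 4:
  Term 0 contributes -2 + 0 · 4 = -2
  Term 1 contributes 4 + 1 · 4 = 8
  Term 2 contributes -1 + 2 · 4 = 7
  Term 3 contributes 9 + 3 · 4 = 21
  Term 4 contributes 10 + 4 · 4 = 26
p(4) = ⊕ of these = min[-2, 8, 7, 21, 26] = -2.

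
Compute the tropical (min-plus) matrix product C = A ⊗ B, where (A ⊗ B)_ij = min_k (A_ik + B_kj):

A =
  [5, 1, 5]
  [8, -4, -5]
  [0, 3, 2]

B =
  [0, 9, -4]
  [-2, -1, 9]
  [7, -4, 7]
A ⊗ B =
  [-1, 0, 1]
  [-6, -9, 2]
  [0, -2, -4]

Apply the min-plus product entry-by-entry:
  C[0][0] = min over k of (A[0][0] + B[0][0] = 5 + 0 = 5, A[0][1] + B[1][0] = 1 + -2 = -1, A[0][2] + B[2][0] = 5 + 7 = 12) = -1 (attained at k = 1)
  C[0][1] = min over k of (A[0][0] + B[0][1] = 5 + 9 = 14, A[0][1] + B[1][1] = 1 + -1 = 0, A[0][2] + B[2][1] = 5 + -4 = 1) = 0 (attained at k = 1)
  C[0][2] = min over k of (A[0][0] + B[0][2] = 5 + -4 = 1, A[0][1] + B[1][2] = 1 + 9 = 10, A[0][2] + B[2][2] = 5 + 7 = 12) = 1 (attained at k = 0)
  C[1][0] = min over k of (A[1][0] + B[0][0] = 8 + 0 = 8, A[1][1] + B[1][0] = -4 + -2 = -6, A[1][2] + B[2][0] = -5 + 7 = 2) = -6 (attained at k = 1)
  C[1][1] = min over k of (A[1][0] + B[0][1] = 8 + 9 = 17, A[1][1] + B[1][1] = -4 + -1 = -5, A[1][2] + B[2][1] = -5 + -4 = -9) = -9 (attained at k = 2)
  C[1][2] = min over k of (A[1][0] + B[0][2] = 8 + -4 = 4, A[1][1] + B[1][2] = -4 + 9 = 5, A[1][2] + B[2][2] = -5 + 7 = 2) = 2 (attained at k = 2)
  C[2][0] = min over k of (A[2][0] + B[0][0] = 0 + 0 = 0, A[2][1] + B[1][0] = 3 + -2 = 1, A[2][2] + B[2][0] = 2 + 7 = 9) = 0 (attained at k = 0)
  C[2][1] = min over k of (A[2][0] + B[0][1] = 0 + 9 = 9, A[2][1] + B[1][1] = 3 + -1 = 2, A[2][2] + B[2][1] = 2 + -4 = -2) = -2 (attained at k = 2)
  C[2][2] = min over k of (A[2][0] + B[0][2] = 0 + -4 = -4, A[2][1] + B[1][2] = 3 + 9 = 12, A[2][2] + B[2][2] = 2 + 7 = 9) = -4 (attained at k = 0)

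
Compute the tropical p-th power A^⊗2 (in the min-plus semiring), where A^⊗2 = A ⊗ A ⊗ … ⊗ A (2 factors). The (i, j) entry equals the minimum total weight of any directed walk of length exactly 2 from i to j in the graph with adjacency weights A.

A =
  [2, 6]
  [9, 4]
A^⊗2 =
  [4, 8]
  [11, 8]

Each entry (A^⊗2)_ij equals the minimum over all length-2 walks i = v_0 → v_1 → … → v_2 = j of Σ_t A[v_t][v_{t+1}]. For example, for (i, j) = (0, 1) we minimise over 2 possible intermediate vertex sequences; the minimum is 8, attained along the walk 0 → 0 → 1.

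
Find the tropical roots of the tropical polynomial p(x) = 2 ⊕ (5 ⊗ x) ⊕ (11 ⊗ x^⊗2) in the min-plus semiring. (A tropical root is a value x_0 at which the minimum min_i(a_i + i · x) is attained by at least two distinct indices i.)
Roots: {-6, -3}

Each tropical root is a break point of the lower envelope of the lines y = a_i + i · x (there are 3 lines, with slopes 0, 1, ..., 2). Only the lines that attain the minimum somewhere contribute to roots; other lines are dominated. Here the surviving (envelope) indices are i = 2, i = 1, i = 0.
Intersections between consecutive envelope lines give the roots: for adjacent envelope indices i < j the intersection is x = (a_i − a_j) / (j − i). Reading off the sorted break points: {-6, -3}.
Verification: at each break x_0, at least two indices attain the minimum of min_i(a_i + i · x_0).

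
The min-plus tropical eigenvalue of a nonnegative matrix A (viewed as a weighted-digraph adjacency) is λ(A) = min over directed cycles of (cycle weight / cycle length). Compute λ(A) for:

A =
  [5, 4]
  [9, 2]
λ(A) = 2

Enumerate directed cycles and compute their means (weight / length). Sample:
  cycle 0 → 0: weight = 5, length = 1, mean = 5/1 ≈ 5.000
  cycle 1 → 1: weight = 2, length = 1, mean = 2/1 ≈ 2.000
  cycle 0 → 1 → 0: weight = 13, length = 2, mean = 13/2 ≈ 6.500
  cycle 1 → 0 → 1: weight = 13, length = 2, mean = 13/2 ≈ 6.500
Minimum mean = 2.000, attained e.g. along the cycle 1 → 1 with weight 2 and length 1. So λ(A) = 2/1 = 2.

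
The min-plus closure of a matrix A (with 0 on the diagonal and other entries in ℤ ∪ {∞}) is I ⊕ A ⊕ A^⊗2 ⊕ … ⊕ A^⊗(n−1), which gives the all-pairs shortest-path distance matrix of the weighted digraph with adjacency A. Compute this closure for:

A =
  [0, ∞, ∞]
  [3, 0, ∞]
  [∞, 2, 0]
Closure =
  [0, ∞, ∞]
  [3, 0, ∞]
  [5, 2, 0]

This is the Floyd-Warshall all-pairs shortest-path computation. For each intermediate vertex k = 0, 1, …, 2, update dist[i][j] ← min(dist[i][j], dist[i][k] + dist[k][j]). The final matrix gives, for each (i, j), the minimum total weight of any directed path from i to j (possibly empty when i = j).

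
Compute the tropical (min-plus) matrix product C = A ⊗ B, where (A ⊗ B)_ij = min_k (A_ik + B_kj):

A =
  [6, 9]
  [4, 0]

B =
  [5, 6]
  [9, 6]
A ⊗ B =
  [11, 12]
  [9, 6]

Apply the min-plus product entry-by-entry:
  C[0][0] = min over k of (A[0][0] + B[0][0] = 6 + 5 = 11, A[0][1] + B[1][0] = 9 + 9 = 18) = 11 (attained at k = 0)
  C[0][1] = min over k of (A[0][0] + B[0][1] = 6 + 6 = 12, A[0][1] + B[1][1] = 9 + 6 = 15) = 12 (attained at k = 0)
  C[1][0] = min over k of (A[1][0] + B[0][0] = 4 + 5 = 9, A[1][1] + B[1][0] = 0 + 9 = 9) = 9 (attained at k = 0)
  C[1][1] = min over k of (A[1][0] + B[0][1] = 4 + 6 = 10, A[1][1] + B[1][1] = 0 + 6 = 6) = 6 (attained at k = 1)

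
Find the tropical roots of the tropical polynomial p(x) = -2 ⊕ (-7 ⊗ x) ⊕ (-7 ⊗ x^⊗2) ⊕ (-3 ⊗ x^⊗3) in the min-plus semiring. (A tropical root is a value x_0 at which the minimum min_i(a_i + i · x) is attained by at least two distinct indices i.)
Roots: {-4, 0, 5}

Each tropical root is a break point of the lower envelope of the lines y = a_i + i · x (there are 4 lines, with slopes 0, 1, ..., 3). Only the lines that attain the minimum somewhere contribute to roots; other lines are dominated. Here the surviving (envelope) indices are i = 3, i = 2, i = 1, i = 0.
Intersections between consecutive envelope lines give the roots: for adjacent envelope indices i < j the intersection is x = (a_i − a_j) / (j − i). Reading off the sorted break points: {-4, 0, 5}.
Verification: at each break x_0, at least two indices attain the minimum of min_i(a_i + i · x_0).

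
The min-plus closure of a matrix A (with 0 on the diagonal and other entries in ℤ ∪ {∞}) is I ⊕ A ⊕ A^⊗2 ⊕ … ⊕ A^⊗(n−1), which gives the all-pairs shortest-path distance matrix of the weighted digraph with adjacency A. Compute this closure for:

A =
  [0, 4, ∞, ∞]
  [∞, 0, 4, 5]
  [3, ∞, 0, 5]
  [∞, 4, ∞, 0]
Closure =
  [0, 4, 8, 9]
  [7, 0, 4, 5]
  [3, 7, 0, 5]
  [11, 4, 8, 0]

This is the Floyd-Warshall all-pairs shortest-path computation. For each intermediate vertex k = 0, 1, …, 3, update dist[i][j] ← min(dist[i][j], dist[i][k] + dist[k][j]). The final matrix gives, for each (i, j), the minimum total weight of any directed path from i to j (possibly empty when i = j).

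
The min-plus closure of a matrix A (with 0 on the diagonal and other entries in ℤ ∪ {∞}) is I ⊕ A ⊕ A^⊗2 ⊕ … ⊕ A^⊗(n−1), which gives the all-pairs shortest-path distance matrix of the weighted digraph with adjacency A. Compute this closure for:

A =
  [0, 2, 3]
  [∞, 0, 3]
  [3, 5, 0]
Closure =
  [0, 2, 3]
  [6, 0, 3]
  [3, 5, 0]

This is the Floyd-Warshall all-pairs shortest-path computation. For each intermediate vertex k = 0, 1, …, 2, update dist[i][j] ← min(dist[i][j], dist[i][k] + dist[k][j]). The final matrix gives, for each (i, j), the minimum total weight of any directed path from i to j (possibly empty when i = j).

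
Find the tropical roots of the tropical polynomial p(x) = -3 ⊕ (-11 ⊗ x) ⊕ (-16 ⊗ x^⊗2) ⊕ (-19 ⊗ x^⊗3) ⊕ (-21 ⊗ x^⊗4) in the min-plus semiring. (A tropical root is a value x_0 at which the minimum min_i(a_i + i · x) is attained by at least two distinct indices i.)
Roots: {2, 3, 5, 8}

Each tropical root is a break point of the lower envelope of the lines y = a_i + i · x (there are 5 lines, with slopes 0, 1, ..., 4). Only the lines that attain the minimum somewhere contribute to roots; other lines are dominated. Here the surviving (envelope) indices are i = 4, i = 3, i = 2, i = 1, i = 0.
Intersections between consecutive envelope lines give the roots: for adjacent envelope indices i < j the intersection is x = (a_i − a_j) / (j − i). Reading off the sorted break points: {2, 3, 5, 8}.
Verification: at each break x_0, at least two indices attain the minimum of min_i(a_i + i · x_0).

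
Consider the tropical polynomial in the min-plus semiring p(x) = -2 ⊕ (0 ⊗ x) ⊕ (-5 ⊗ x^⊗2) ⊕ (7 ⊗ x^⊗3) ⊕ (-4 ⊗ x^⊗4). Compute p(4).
p(4) = -2

A tropical monomial a ⊗ x^⊗i evaluates to a + i · x. Evaluating each term at x = 4:
  Term 0 contributes -2 + 0 · 4 = -2
  Term 1 contributes 0 + 1 · 4 = 4
  Term 2 contributes -5 + 2 · 4 = 3
  Term 3 contributes 7 + 3 · 4 = 19
  Term 4 contributes -4 + 4 · 4 = 12
p(4) = ⊕ of these = min[-2, 4, 3, 19, 12] = -2.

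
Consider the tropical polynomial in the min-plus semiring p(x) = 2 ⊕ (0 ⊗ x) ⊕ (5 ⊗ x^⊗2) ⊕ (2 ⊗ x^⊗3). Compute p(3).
p(3) = 2

A tropical monomial a ⊗ x^⊗i evaluates to a + i · x. Evaluating each term at x = 3:
  Term 0 contributes 2 + 0 · 3 = 2
  Term 1 contributes 0 + 1 · 3 = 3
  Term 2 contributes 5 + 2 · 3 = 11
  Term 3 contributes 2 + 3 · 3 = 11
p(3) = ⊕ of these = min[2, 3, 11, 11] = 2.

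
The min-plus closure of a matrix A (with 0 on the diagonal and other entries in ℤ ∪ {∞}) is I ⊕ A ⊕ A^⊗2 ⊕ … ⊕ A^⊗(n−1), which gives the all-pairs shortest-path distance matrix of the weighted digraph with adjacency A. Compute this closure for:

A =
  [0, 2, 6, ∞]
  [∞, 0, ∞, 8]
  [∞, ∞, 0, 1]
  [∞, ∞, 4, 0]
Closure =
  [0, 2, 6, 7]
  [∞, 0, 12, 8]
  [∞, ∞, 0, 1]
  [∞, ∞, 4, 0]

This is the Floyd-Warshall all-pairs shortest-path computation. For each intermediate vertex k = 0, 1, …, 3, update dist[i][j] ← min(dist[i][j], dist[i][k] + dist[k][j]). The final matrix gives, for each (i, j), the minimum total weight of any directed path from i to j (possibly empty when i = j).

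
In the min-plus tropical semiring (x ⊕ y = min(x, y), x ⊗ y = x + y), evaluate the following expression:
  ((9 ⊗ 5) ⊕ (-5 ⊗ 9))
((9 ⊗ 5) ⊕ (-5 ⊗ 9)) = 4

Expand innermost to outermost. Recall ⊕ takes the minimum of its arguments and ⊗ takes their sum. Working out the expression ((9 ⊗ 5) ⊕ (-5 ⊗ 9)) gives 4.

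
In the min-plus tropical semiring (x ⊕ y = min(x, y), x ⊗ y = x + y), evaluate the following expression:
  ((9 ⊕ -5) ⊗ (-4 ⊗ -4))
((9 ⊕ -5) ⊗ (-4 ⊗ -4)) = -13

Expand innermost to outermost. Recall ⊕ takes the minimum of its arguments and ⊗ takes their sum. Working out the expression ((9 ⊕ -5) ⊗ (-4 ⊗ -4)) gives -13.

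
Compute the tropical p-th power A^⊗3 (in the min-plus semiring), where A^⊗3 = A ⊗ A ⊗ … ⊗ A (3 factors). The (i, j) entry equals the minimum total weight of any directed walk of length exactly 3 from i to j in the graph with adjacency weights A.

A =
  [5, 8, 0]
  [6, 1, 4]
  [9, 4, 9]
A^⊗3 =
  [10, 5, 8]
  [8, 3, 6]
  [11, 6, 9]

Each entry (A^⊗3)_ij equals the minimum over all length-3 walks i = v_0 → v_1 → … → v_3 = j of Σ_t A[v_t][v_{t+1}]. For example, for (i, j) = (0, 2) we minimise over 9 possible intermediate vertex sequences; the minimum is 8, attained along the walk 0 → 2 → 1 → 2.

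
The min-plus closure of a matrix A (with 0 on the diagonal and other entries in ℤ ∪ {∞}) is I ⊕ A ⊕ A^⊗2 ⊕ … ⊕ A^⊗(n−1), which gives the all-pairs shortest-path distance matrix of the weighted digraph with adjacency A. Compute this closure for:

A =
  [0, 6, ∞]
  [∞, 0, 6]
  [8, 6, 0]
Closure =
  [0, 6, 12]
  [14, 0, 6]
  [8, 6, 0]

This is the Floyd-Warshall all-pairs shortest-path computation. For each intermediate vertex k = 0, 1, …, 2, update dist[i][j] ← min(dist[i][j], dist[i][k] + dist[k][j]). The final matrix gives, for each (i, j), the minimum total weight of any directed path from i to j (possibly empty when i = j).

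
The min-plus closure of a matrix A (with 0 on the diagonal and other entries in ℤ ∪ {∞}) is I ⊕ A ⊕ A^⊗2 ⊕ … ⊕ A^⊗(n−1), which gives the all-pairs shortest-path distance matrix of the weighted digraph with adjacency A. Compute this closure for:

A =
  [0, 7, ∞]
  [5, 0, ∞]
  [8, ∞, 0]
Closure =
  [0, 7, ∞]
  [5, 0, ∞]
  [8, 15, 0]

This is the Floyd-Warshall all-pairs shortest-path computation. For each intermediate vertex k = 0, 1, …, 2, update dist[i][j] ← min(dist[i][j], dist[i][k] + dist[k][j]). The final matrix gives, for each (i, j), the minimum total weight of any directed path from i to j (possibly empty when i = j).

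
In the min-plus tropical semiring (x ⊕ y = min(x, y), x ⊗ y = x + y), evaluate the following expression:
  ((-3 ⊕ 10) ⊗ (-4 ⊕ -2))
((-3 ⊕ 10) ⊗ (-4 ⊕ -2)) = -7

Expand innermost to outermost. Recall ⊕ takes the minimum of its arguments and ⊗ takes their sum. Working out the expression ((-3 ⊕ 10) ⊗ (-4 ⊕ -2)) gives -7.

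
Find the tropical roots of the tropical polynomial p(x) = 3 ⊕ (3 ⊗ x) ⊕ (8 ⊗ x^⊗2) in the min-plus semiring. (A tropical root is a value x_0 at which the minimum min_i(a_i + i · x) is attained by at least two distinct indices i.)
Roots: {-5, 0}

Each tropical root is a break point of the lower envelope of the lines y = a_i + i · x (there are 3 lines, with slopes 0, 1, ..., 2). Only the lines that attain the minimum somewhere contribute to roots; other lines are dominated. Here the surviving (envelope) indices are i = 2, i = 1, i = 0.
Intersections between consecutive envelope lines give the roots: for adjacent envelope indices i < j the intersection is x = (a_i − a_j) / (j − i). Reading off the sorted break points: {-5, 0}.
Verification: at each break x_0, at least two indices attain the minimum of min_i(a_i + i · x_0).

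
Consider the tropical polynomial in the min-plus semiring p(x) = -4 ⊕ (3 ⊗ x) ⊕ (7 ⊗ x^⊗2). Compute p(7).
p(7) = -4

A tropical monomial a ⊗ x^⊗i evaluates to a + i · x. Evaluating each term at x = 7:
  Term 0 contributes -4 + 0 · 7 = -4
  Term 1 contributes 3 + 1 · 7 = 10
  Term 2 contributes 7 + 2 · 7 = 21
p(7) = ⊕ of these = min[-4, 10, 21] = -4.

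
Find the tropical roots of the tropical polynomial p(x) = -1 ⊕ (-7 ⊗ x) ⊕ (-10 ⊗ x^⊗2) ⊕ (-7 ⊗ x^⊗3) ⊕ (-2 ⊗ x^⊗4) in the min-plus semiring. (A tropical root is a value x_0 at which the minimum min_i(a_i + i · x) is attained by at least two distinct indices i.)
Roots: {-5, -3, 3, 6}

Each tropical root is a break point of the lower envelope of the lines y = a_i + i · x (there are 5 lines, with slopes 0, 1, ..., 4). Only the lines that attain the minimum somewhere contribute to roots; other lines are dominated. Here the surviving (envelope) indices are i = 4, i = 3, i = 2, i = 1, i = 0.
Intersections between consecutive envelope lines give the roots: for adjacent envelope indices i < j the intersection is x = (a_i − a_j) / (j − i). Reading off the sorted break points: {-5, -3, 3, 6}.
Verification: at each break x_0, at least two indices attain the minimum of min_i(a_i + i · x_0).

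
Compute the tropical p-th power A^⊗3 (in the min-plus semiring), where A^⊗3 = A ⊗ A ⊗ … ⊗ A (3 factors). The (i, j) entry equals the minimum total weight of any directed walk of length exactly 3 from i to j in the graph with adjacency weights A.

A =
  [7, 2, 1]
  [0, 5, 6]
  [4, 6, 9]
A^⊗3 =
  [7, 4, 3]
  [2, 7, 6]
  [6, 8, 7]

Each entry (A^⊗3)_ij equals the minimum over all length-3 walks i = v_0 → v_1 → … → v_3 = j of Σ_t A[v_t][v_{t+1}]. For example, for (i, j) = (0, 2) we minimise over 9 possible intermediate vertex sequences; the minimum is 3, attained along the walk 0 → 1 → 0 → 2.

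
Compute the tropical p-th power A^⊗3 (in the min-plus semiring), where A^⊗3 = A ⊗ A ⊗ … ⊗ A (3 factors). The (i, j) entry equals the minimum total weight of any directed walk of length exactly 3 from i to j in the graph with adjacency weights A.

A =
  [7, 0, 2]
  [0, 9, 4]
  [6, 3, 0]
A^⊗3 =
  [5, 0, 2]
  [0, 5, 2]
  [3, 3, 0]

Each entry (A^⊗3)_ij equals the minimum over all length-3 walks i = v_0 → v_1 → … → v_3 = j of Σ_t A[v_t][v_{t+1}]. For example, for (i, j) = (0, 2) we minimise over 9 possible intermediate vertex sequences; the minimum is 2, attained along the walk 0 → 1 → 0 → 2.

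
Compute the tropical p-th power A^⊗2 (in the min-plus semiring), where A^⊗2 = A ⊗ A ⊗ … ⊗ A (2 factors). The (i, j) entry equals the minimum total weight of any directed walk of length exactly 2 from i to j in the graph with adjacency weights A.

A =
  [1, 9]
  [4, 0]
A^⊗2 =
  [2, 9]
  [4, 0]

Each entry (A^⊗2)_ij equals the minimum over all length-2 walks i = v_0 → v_1 → … → v_2 = j of Σ_t A[v_t][v_{t+1}]. For example, for (i, j) = (0, 1) we minimise over 2 possible intermediate vertex sequences; the minimum is 9, attained along the walk 0 → 1 → 1.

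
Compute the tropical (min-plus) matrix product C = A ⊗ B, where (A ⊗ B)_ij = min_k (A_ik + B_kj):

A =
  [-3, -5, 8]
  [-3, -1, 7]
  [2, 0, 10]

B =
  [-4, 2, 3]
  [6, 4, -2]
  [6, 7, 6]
A ⊗ B =
  [-7, -1, -7]
  [-7, -1, -3]
  [-2, 4, -2]

Apply the min-plus product entry-by-entry:
  C[0][0] = min over k of (A[0][0] + B[0][0] = -3 + -4 = -7, A[0][1] + B[1][0] = -5 + 6 = 1, A[0][2] + B[2][0] = 8 + 6 = 14) = -7 (attained at k = 0)
  C[0][1] = min over k of (A[0][0] + B[0][1] = -3 + 2 = -1, A[0][1] + B[1][1] = -5 + 4 = -1, A[0][2] + B[2][1] = 8 + 7 = 15) = -1 (attained at k = 0)
  C[0][2] = min over k of (A[0][0] + B[0][2] = -3 + 3 = 0, A[0][1] + B[1][2] = -5 + -2 = -7, A[0][2] + B[2][2] = 8 + 6 = 14) = -7 (attained at k = 1)
  C[1][0] = min over k of (A[1][0] + B[0][0] = -3 + -4 = -7, A[1][1] + B[1][0] = -1 + 6 = 5, A[1][2] + B[2][0] = 7 + 6 = 13) = -7 (attained at k = 0)
  C[1][1] = min over k of (A[1][0] + B[0][1] = -3 + 2 = -1, A[1][1] + B[1][1] = -1 + 4 = 3, A[1][2] + B[2][1] = 7 + 7 = 14) = -1 (attained at k = 0)
  C[1][2] = min over k of (A[1][0] + B[0][2] = -3 + 3 = 0, A[1][1] + B[1][2] = -1 + -2 = -3, A[1][2] + B[2][2] = 7 + 6 = 13) = -3 (attained at k = 1)
  C[2][0] = min over k of (A[2][0] + B[0][0] = 2 + -4 = -2, A[2][1] + B[1][0] = 0 + 6 = 6, A[2][2] + B[2][0] = 10 + 6 = 16) = -2 (attained at k = 0)
  C[2][1] = min over k of (A[2][0] + B[0][1] = 2 + 2 = 4, A[2][1] + B[1][1] = 0 + 4 = 4, A[2][2] + B[2][1] = 10 + 7 = 17) = 4 (attained at k = 0)
  C[2][2] = min over k of (A[2][0] + B[0][2] = 2 + 3 = 5, A[2][1] + B[1][2] = 0 + -2 = -2, A[2][2] + B[2][2] = 10 + 6 = 16) = -2 (attained at k = 1)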